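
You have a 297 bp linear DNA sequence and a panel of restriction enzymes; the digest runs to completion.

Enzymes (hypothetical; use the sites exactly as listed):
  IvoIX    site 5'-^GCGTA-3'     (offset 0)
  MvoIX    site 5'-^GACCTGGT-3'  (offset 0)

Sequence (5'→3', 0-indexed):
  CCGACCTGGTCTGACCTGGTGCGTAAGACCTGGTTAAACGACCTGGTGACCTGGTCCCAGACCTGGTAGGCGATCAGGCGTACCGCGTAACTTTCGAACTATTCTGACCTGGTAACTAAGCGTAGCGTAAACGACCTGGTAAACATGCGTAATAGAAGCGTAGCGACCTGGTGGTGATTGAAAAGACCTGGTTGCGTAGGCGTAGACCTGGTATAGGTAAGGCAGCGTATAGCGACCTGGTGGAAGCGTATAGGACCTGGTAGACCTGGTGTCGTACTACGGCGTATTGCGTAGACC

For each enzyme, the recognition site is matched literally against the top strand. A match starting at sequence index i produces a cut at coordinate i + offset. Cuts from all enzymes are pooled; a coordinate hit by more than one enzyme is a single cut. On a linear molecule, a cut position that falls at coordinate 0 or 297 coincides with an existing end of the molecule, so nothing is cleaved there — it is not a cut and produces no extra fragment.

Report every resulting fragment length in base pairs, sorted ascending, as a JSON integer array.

Site scan:
  IvoIX GCGTA/0: at [20, 77, 84, 119, 124, 146, 157, 193, 199, 224, 245, 281, 288] ⇒ [20, 77, 84, 119, 124, 146, 157, 193, 199, 224, 245, 281, 288]
  MvoIX GACCTGGT/0: at [2, 12, 26, 39, 47, 59, 105, 132, 164, 184, 204, 233, 253, 262] ⇒ [2, 12, 26, 39, 47, 59, 105, 132, 164, 184, 204, 233, 253, 262]

All cut coordinates (distinct, sorted): [2, 12, 20, 26, 39, 47, 59, 77, 84, 105, 119, 124, 132, 146, 157, 164, 184, 193, 199, 204, 224, 233, 245, 253, 262, 281, 288]

Fragment lengths:
  [0,2): 2 bp
  [2,12): 10 bp
  [12,20): 8 bp
  [20,26): 6 bp
  [26,39): 13 bp
  [39,47): 8 bp
  [47,59): 12 bp
  [59,77): 18 bp
  [77,84): 7 bp
  [84,105): 21 bp
  [105,119): 14 bp
  [119,124): 5 bp
  [124,132): 8 bp
  [132,146): 14 bp
  [146,157): 11 bp
  [157,164): 7 bp
  [164,184): 20 bp
  [184,193): 9 bp
  [193,199): 6 bp
  [199,204): 5 bp
  [204,224): 20 bp
  [224,233): 9 bp
  [233,245): 12 bp
  [245,253): 8 bp
  [253,262): 9 bp
  [262,281): 19 bp
  [281,288): 7 bp
  [288,297): 9 bp

[2,5,5,6,6,7,7,7,8,8,8,8,9,9,9,9,10,11,12,12,13,14,14,18,19,20,20,21]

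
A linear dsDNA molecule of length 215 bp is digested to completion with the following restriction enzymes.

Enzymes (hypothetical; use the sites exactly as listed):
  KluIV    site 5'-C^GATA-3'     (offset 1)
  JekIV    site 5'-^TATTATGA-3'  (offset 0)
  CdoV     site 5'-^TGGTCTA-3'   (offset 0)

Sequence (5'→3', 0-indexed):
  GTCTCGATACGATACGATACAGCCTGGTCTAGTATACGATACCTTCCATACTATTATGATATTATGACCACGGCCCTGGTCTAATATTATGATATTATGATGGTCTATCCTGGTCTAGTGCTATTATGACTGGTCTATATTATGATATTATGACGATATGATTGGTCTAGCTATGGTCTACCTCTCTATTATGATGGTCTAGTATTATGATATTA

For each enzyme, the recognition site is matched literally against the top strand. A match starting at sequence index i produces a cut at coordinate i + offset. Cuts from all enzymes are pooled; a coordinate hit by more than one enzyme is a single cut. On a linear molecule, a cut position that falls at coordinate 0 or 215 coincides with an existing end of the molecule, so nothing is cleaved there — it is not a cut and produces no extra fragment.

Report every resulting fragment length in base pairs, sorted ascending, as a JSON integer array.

[5,5,5,7,8,8,8,8,8,8,8,8,9,9,9,10,11,11,13,13,13,14,17]

Per-enzyme occurrences:
  KluIV (CGATA, off=1): starts [4, 9, 14, 36, 153] → cuts [5, 10, 15, 37, 154]
  JekIV (TATTATGA, off=0): starts [51, 59, 84, 92, 121, 137, 145, 186, 202] → cuts [51, 59, 84, 92, 121, 137, 145, 186, 202]
  CdoV (TGGTCTA, off=0): starts [24, 76, 100, 110, 130, 162, 173, 194] → cuts [24, 76, 100, 110, 130, 162, 173, 194]

Pooled cuts: [5, 10, 15, 24, 37, 51, 59, 76, 84, 92, 100, 110, 121, 130, 137, 145, 154, 162, 173, 186, 194, 202]

Fragment lengths:
  [0,5): 5 bp
  [5,10): 5 bp
  [10,15): 5 bp
  [15,24): 9 bp
  [24,37): 13 bp
  [37,51): 14 bp
  [51,59): 8 bp
  [59,76): 17 bp
  [76,84): 8 bp
  [84,92): 8 bp
  [92,100): 8 bp
  [100,110): 10 bp
  [110,121): 11 bp
  [121,130): 9 bp
  [130,137): 7 bp
  [137,145): 8 bp
  [145,154): 9 bp
  [154,162): 8 bp
  [162,173): 11 bp
  [173,186): 13 bp
  [186,194): 8 bp
  [194,202): 8 bp
  [202,215): 13 bp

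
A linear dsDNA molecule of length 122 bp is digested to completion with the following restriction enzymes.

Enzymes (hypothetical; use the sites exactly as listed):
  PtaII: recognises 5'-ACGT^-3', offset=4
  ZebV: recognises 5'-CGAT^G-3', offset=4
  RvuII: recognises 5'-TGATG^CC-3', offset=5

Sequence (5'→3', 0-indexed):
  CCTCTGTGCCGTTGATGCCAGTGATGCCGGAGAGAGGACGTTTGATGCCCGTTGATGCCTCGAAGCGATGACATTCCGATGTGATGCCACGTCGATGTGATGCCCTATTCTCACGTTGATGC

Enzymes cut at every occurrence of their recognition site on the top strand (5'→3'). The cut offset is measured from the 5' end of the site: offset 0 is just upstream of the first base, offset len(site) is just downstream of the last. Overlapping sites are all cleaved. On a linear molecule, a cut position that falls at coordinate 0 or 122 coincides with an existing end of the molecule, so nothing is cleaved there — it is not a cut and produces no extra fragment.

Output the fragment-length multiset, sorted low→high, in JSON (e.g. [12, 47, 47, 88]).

[4,6,6,6,6,6,9,10,11,12,14,15,17]

Scan for sites:
  PtaII ACGT/4: at [37, 88, 112] ⇒ [41, 92, 116]
  ZebV CGATG/4: at [65, 76, 92] ⇒ [69, 80, 96]
  RvuII TGATGCC/5: at [12, 21, 42, 52, 81, 97] ⇒ [17, 26, 47, 57, 86, 102]

All cut coordinates (distinct, sorted): [17, 26, 41, 47, 57, 69, 80, 86, 92, 96, 102, 116]

Fragments:
  [0,17): 17 bp
  [17,26): 9 bp
  [26,41): 15 bp
  [41,47): 6 bp
  [47,57): 10 bp
  [57,69): 12 bp
  [69,80): 11 bp
  [80,86): 6 bp
  [86,92): 6 bp
  [92,96): 4 bp
  [96,102): 6 bp
  [102,116): 14 bp
  [116,122): 6 bp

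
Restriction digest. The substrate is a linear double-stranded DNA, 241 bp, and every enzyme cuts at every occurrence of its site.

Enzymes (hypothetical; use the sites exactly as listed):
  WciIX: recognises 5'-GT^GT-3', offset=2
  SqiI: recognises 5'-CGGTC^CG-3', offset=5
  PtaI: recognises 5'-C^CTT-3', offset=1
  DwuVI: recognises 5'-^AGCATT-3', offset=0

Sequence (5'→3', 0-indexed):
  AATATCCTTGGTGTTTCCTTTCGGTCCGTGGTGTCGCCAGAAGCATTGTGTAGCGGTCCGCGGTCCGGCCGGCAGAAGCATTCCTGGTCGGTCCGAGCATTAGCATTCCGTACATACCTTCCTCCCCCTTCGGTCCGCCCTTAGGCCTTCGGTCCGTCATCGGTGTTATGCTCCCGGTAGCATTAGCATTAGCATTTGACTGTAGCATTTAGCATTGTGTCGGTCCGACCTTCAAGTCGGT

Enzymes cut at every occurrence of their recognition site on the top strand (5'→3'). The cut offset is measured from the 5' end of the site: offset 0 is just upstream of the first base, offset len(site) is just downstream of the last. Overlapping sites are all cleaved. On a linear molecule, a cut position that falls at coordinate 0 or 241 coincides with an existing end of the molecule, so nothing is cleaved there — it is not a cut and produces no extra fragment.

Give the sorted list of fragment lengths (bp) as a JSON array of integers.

[2,4,4,5,6,6,6,6,6,6,7,7,7,7,8,8,8,8,9,9,9,10,10,11,12,13,14,16,17]

Site scan:
  WciIX (GTGT, off=2): starts [10, 30, 47, 162, 216] → cuts [12, 32, 49, 164, 218]
  SqiI (CGGTCCG, off=5): starts [21, 53, 60, 88, 130, 149, 220] → cuts [26, 58, 65, 93, 135, 154, 225]
  PtaI (CCTT, off=1): starts [5, 16, 116, 126, 138, 145, 228] → cuts [6, 17, 117, 127, 139, 146, 229]
  DwuVI (AGCATT, off=0): starts [41, 76, 95, 101, 178, 184, 190, 203, 210] → cuts [41, 76, 95, 101, 178, 184, 190, 203, 210]

Pooled cuts: [6, 12, 17, 26, 32, 41, 49, 58, 65, 76, 93, 95, 101, 117, 127, 135, 139, 146, 154, 164, 178, 184, 190, 203, 210, 218, 225, 229]

Fragments:
  [0,6): 6 bp
  [6,12): 6 bp
  [12,17): 5 bp
  [17,26): 9 bp
  [26,32): 6 bp
  [32,41): 9 bp
  [41,49): 8 bp
  [49,58): 9 bp
  [58,65): 7 bp
  [65,76): 11 bp
  [76,93): 17 bp
  [93,95): 2 bp
  [95,101): 6 bp
  [101,117): 16 bp
  [117,127): 10 bp
  [127,135): 8 bp
  [135,139): 4 bp
  [139,146): 7 bp
  [146,154): 8 bp
  [154,164): 10 bp
  [164,178): 14 bp
  [178,184): 6 bp
  [184,190): 6 bp
  [190,203): 13 bp
  [203,210): 7 bp
  [210,218): 8 bp
  [218,225): 7 bp
  [225,229): 4 bp
  [229,241): 12 bp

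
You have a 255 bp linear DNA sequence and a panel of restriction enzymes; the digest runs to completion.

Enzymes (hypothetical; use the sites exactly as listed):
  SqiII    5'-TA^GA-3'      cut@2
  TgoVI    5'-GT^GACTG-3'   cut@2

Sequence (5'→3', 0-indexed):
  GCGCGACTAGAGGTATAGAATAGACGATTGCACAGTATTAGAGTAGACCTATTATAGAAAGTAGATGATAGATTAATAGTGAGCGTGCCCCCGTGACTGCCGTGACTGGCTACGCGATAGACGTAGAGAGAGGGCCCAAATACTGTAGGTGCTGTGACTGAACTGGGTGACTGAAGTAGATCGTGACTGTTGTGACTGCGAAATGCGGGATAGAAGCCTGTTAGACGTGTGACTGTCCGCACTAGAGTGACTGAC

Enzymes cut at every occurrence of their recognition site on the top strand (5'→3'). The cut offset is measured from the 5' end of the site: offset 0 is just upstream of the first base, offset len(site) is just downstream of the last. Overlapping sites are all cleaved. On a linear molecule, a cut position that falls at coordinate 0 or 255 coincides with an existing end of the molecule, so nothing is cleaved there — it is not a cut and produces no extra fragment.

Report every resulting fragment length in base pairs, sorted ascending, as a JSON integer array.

[4,5,5,6,6,7,7,7,7,8,9,9,9,10,11,11,13,14,16,18,19,24,30]

Site scan:
  SqiII (TAGA, off=2): starts [7, 15, 20, 38, 43, 54, 61, 68, 117, 123, 176, 210, 221, 242] → cuts [9, 17, 22, 40, 45, 56, 63, 70, 119, 125, 178, 212, 223, 244]
  TgoVI (GTGACTG, off=2): starts [92, 101, 153, 166, 182, 191, 228, 246] → cuts [94, 103, 155, 168, 184, 193, 230, 248]

All cut coordinates (distinct, sorted): [9, 17, 22, 40, 45, 56, 63, 70, 94, 103, 119, 125, 155, 168, 178, 184, 193, 212, 223, 230, 244, 248]

Fragments:
  [0,9): 9 bp
  [9,17): 8 bp
  [17,22): 5 bp
  [22,40): 18 bp
  [40,45): 5 bp
  [45,56): 11 bp
  [56,63): 7 bp
  [63,70): 7 bp
  [70,94): 24 bp
  [94,103): 9 bp
  [103,119): 16 bp
  [119,125): 6 bp
  [125,155): 30 bp
  [155,168): 13 bp
  [168,178): 10 bp
  [178,184): 6 bp
  [184,193): 9 bp
  [193,212): 19 bp
  [212,223): 11 bp
  [223,230): 7 bp
  [230,244): 14 bp
  [244,248): 4 bp
  [248,255): 7 bp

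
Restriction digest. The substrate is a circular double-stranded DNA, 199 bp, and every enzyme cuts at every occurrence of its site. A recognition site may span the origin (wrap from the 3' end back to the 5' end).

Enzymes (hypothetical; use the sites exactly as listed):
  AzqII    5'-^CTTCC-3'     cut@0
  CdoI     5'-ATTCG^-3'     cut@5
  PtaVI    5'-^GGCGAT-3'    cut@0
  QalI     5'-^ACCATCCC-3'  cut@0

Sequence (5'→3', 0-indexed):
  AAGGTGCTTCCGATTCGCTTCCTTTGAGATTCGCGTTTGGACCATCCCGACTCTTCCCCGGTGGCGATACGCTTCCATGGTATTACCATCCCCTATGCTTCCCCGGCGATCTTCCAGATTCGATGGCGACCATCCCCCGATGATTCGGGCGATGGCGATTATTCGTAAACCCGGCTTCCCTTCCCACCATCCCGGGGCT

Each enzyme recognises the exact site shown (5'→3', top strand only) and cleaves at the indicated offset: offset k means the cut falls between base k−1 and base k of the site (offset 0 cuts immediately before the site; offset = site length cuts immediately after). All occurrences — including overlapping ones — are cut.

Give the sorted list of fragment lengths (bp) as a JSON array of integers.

Scan for sites:
  AzqII CTTCC/0: at [6, 17, 52, 71, 97, 110, 174, 179] ⇒ [6, 17, 52, 71, 97, 110, 174, 179]
  CdoI ATTCG/5: at [12, 28, 117, 142, 160] ⇒ [17, 33, 122, 147, 165]
  PtaVI GGCGAT/0: at [62, 104, 147, 153] ⇒ [62, 104, 147, 153]
  QalI ACCATCCC/0: at [40, 84, 128, 185] ⇒ [40, 84, 128, 185]

All cut coordinates (distinct, sorted): [6, 17, 33, 40, 52, 62, 71, 84, 97, 104, 110, 122, 128, 147, 153, 165, 174, 179, 185]

Fragments:
  6→17: 11 bp
  17→33: 16 bp
  33→40: 7 bp
  40→52: 12 bp
  52→62: 10 bp
  62→71: 9 bp
  71→84: 13 bp
  84→97: 13 bp
  97→104: 7 bp
  104→110: 6 bp
  110→122: 12 bp
  122→128: 6 bp
  128→147: 19 bp
  147→153: 6 bp
  153→165: 12 bp
  165→174: 9 bp
  174→179: 5 bp
  179→185: 6 bp
  185→6 (wrap): 199-185+6 = 20 bp

[5,6,6,6,6,7,7,9,9,10,11,12,12,12,13,13,16,19,20]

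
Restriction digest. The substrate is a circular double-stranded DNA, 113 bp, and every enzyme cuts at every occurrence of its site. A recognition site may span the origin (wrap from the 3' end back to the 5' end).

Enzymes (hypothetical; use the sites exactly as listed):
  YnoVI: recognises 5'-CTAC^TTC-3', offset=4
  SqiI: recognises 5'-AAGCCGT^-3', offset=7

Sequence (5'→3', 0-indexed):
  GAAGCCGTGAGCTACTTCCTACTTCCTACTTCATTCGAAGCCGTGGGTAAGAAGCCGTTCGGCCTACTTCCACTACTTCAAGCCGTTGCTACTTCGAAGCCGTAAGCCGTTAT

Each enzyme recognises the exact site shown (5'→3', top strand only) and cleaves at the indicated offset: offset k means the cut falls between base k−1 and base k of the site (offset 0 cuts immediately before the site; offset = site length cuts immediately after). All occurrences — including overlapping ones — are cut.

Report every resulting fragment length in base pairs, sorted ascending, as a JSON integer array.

[6,7,7,7,7,9,9,10,11,11,14,15]

Site scan:
  YnoVI CTACTTC/4: at [11, 18, 25, 63, 72, 88] ⇒ [15, 22, 29, 67, 76, 92]
  SqiI AAGCCGT/7: at [1, 37, 51, 79, 96, 103] ⇒ [8, 44, 58, 86, 103, 110]

All cut coordinates (distinct, sorted): [8, 15, 22, 29, 44, 58, 67, 76, 86, 92, 103, 110]

Fragment lengths:
  8→15: 7 bp
  15→22: 7 bp
  22→29: 7 bp
  29→44: 15 bp
  44→58: 14 bp
  58→67: 9 bp
  67→76: 9 bp
  76→86: 10 bp
  86→92: 6 bp
  92→103: 11 bp
  103→110: 7 bp
  110→8 (wrap): 113-110+8 = 11 bp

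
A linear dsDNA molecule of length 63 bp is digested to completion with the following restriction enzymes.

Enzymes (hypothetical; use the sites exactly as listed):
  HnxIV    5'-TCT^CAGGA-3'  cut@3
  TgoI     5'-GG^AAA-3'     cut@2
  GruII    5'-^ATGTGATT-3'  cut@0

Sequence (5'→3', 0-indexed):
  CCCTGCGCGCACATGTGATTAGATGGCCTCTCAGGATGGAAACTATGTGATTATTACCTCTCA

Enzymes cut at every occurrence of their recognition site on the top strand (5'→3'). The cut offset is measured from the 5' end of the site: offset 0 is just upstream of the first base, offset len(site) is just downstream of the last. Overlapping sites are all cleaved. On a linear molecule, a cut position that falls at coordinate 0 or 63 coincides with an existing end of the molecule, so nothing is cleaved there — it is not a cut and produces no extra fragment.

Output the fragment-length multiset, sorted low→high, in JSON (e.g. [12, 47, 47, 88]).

Per-enzyme occurrences:
  HnxIV (TCTCAGGA, off=3): starts [28] → cuts [31]
  TgoI (GGAAA, off=2): starts [37] → cuts [39]
  GruII (ATGTGATT, off=0): starts [12, 44] → cuts [12, 44]

All cut coordinates (distinct, sorted): [12, 31, 39, 44]

Fragment lengths:
  [0,12): 12 bp
  [12,31): 19 bp
  [31,39): 8 bp
  [39,44): 5 bp
  [44,63): 19 bp

[5,8,12,19,19]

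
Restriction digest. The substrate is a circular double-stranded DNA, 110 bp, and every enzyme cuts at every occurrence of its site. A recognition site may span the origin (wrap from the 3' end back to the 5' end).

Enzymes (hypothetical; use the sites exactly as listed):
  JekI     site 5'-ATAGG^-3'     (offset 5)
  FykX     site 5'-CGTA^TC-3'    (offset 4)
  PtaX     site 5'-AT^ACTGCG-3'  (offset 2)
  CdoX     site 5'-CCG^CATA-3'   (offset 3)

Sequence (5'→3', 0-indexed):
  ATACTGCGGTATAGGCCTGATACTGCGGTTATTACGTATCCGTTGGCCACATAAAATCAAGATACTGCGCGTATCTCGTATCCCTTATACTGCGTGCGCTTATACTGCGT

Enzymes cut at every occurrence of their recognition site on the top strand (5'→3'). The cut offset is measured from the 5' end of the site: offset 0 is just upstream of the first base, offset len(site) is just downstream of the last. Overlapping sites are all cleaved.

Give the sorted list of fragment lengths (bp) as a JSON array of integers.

Scan for sites:
  JekI ATAGG/5: at [10] ⇒ [15]
  FykX CGTATC/4: at [34, 69, 76] ⇒ [38, 73, 80]
  PtaX ATACTGCG/2: at [0, 19, 61, 86, 101] ⇒ [2, 21, 63, 88, 103]
  CdoX (CCGCATA, off=3): no sites

Pooled cuts: [2, 15, 21, 38, 63, 73, 80, 88, 103]

Fragments:
  2→15: 13 bp
  15→21: 6 bp
  21→38: 17 bp
  38→63: 25 bp
  63→73: 10 bp
  73→80: 7 bp
  80→88: 8 bp
  88→103: 15 bp
  103→2 (wrap): 110-103+2 = 9 bp

[6,7,8,9,10,13,15,17,25]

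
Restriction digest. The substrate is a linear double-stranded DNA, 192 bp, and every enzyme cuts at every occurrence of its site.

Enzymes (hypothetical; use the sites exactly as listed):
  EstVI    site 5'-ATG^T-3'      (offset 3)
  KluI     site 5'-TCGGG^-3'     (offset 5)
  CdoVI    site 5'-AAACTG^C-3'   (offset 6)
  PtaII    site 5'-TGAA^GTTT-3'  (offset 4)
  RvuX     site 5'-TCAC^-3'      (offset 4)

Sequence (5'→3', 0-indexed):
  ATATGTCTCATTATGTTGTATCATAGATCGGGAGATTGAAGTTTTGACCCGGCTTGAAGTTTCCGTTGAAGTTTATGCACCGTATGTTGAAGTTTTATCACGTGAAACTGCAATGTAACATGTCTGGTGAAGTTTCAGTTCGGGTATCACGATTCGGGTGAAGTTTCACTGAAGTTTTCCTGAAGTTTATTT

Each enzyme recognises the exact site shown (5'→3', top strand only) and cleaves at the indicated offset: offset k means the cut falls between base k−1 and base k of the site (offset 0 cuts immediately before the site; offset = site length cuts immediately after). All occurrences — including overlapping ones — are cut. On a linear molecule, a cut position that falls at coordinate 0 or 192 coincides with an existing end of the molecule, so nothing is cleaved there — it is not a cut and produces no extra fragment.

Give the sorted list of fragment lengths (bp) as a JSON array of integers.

Per-enzyme occurrences:
  EstVI ATGT/3: at [2, 12, 83, 112, 119] ⇒ [5, 15, 86, 115, 122]
  KluI TCGGG/5: at [27, 139, 153] ⇒ [32, 144, 158]
  CdoVI AAACTGC/6: at [104] ⇒ [110]
  PtaII TGAAGTTT/4: at [36, 54, 66, 87, 127, 158, 169, 180] ⇒ [40, 58, 70, 91, 131, 162, 173, 184]
  RvuX TCAC/4: at [97, 146, 165] ⇒ [101, 150, 169]

All cut coordinates (distinct, sorted): [5, 15, 32, 40, 58, 70, 86, 91, 101, 110, 115, 122, 131, 144, 150, 158, 162, 169, 173, 184]

Fragment lengths:
  [0,5): 5 bp
  [5,15): 10 bp
  [15,32): 17 bp
  [32,40): 8 bp
  [40,58): 18 bp
  [58,70): 12 bp
  [70,86): 16 bp
  [86,91): 5 bp
  [91,101): 10 bp
  [101,110): 9 bp
  [110,115): 5 bp
  [115,122): 7 bp
  [122,131): 9 bp
  [131,144): 13 bp
  [144,150): 6 bp
  [150,158): 8 bp
  [158,162): 4 bp
  [162,169): 7 bp
  [169,173): 4 bp
  [173,184): 11 bp
  [184,192): 8 bp

[4,4,5,5,5,6,7,7,8,8,8,9,9,10,10,11,12,13,16,17,18]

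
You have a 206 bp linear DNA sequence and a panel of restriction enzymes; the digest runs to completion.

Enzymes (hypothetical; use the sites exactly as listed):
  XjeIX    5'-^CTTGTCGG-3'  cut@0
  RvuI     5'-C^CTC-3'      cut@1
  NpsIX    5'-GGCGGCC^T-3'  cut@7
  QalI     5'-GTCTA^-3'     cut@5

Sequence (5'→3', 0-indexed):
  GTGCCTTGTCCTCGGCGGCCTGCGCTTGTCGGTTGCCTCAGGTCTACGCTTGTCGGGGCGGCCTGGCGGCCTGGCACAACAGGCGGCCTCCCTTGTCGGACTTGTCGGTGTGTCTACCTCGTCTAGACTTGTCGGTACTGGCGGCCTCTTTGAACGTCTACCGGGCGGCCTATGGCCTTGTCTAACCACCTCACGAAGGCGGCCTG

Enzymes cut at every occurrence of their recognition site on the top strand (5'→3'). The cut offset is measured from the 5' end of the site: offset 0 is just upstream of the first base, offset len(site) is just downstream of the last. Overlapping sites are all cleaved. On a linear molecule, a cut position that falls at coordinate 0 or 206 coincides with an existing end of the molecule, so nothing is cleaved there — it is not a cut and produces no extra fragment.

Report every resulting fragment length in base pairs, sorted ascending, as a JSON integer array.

[1,1,1,2,2,2,3,4,5,8,8,9,10,10,10,10,12,14,14,15,15,16,16,18]

Per-enzyme occurrences:
  XjeIX (CTTGTCGG, off=0): starts [24, 48, 91, 100, 127] → cuts [24, 48, 91, 100, 127]
  RvuI (CCTC, off=1): starts [9, 35, 86, 116, 144, 188] → cuts [10, 36, 87, 117, 145, 189]
  NpsIX (GGCGGCCT, off=7): starts [13, 56, 64, 81, 139, 163, 197] → cuts [20, 63, 71, 88, 146, 170, 204]
  QalI (GTCTA, off=5): starts [41, 111, 120, 155, 179] → cuts [46, 116, 125, 160, 184]

All cut coordinates (distinct, sorted): [10, 20, 24, 36, 46, 48, 63, 71, 87, 88, 91, 100, 116, 117, 125, 127, 145, 146, 160, 170, 184, 189, 204]

Fragment lengths:
  [0,10): 10 bp
  [10,20): 10 bp
  [20,24): 4 bp
  [24,36): 12 bp
  [36,46): 10 bp
  [46,48): 2 bp
  [48,63): 15 bp
  [63,71): 8 bp
  [71,87): 16 bp
  [87,88): 1 bp
  [88,91): 3 bp
  [91,100): 9 bp
  [100,116): 16 bp
  [116,117): 1 bp
  [117,125): 8 bp
  [125,127): 2 bp
  [127,145): 18 bp
  [145,146): 1 bp
  [146,160): 14 bp
  [160,170): 10 bp
  [170,184): 14 bp
  [184,189): 5 bp
  [189,204): 15 bp
  [204,206): 2 bp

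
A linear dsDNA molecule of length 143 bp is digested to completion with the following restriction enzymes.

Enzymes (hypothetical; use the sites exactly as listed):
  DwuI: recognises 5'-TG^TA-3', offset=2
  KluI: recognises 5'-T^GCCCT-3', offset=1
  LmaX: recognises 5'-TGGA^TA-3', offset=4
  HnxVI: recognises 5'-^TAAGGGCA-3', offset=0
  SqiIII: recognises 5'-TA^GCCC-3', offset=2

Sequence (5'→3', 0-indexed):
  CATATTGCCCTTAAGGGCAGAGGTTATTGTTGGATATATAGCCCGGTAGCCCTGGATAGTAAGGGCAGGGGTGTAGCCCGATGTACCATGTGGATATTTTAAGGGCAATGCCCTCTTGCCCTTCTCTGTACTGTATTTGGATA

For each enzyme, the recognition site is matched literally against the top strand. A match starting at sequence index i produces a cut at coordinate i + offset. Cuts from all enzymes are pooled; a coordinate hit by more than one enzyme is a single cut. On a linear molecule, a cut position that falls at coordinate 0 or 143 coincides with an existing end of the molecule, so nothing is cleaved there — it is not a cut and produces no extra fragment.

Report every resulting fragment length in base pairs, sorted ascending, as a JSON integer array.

Per-enzyme occurrences:
  DwuI (TGTA, off=2): starts [71, 81, 126, 131] → cuts [73, 83, 128, 133]
  KluI (TGCCCT, off=1): starts [5, 108, 116] → cuts [6, 109, 117]
  LmaX (TGGATA, off=4): starts [30, 52, 90, 137] → cuts [34, 56, 94, 141]
  HnxVI (TAAGGGCA, off=0): starts [11, 59, 99] → cuts [11, 59, 99]
  SqiIII (TAGCCC, off=2): starts [38, 46, 73] → cuts [40, 48, 75]

All cut coordinates (distinct, sorted): [6, 11, 34, 40, 48, 56, 59, 73, 75, 83, 94, 99, 109, 117, 128, 133, 141]

Fragment lengths:
  [0,6): 6 bp
  [6,11): 5 bp
  [11,34): 23 bp
  [34,40): 6 bp
  [40,48): 8 bp
  [48,56): 8 bp
  [56,59): 3 bp
  [59,73): 14 bp
  [73,75): 2 bp
  [75,83): 8 bp
  [83,94): 11 bp
  [94,99): 5 bp
  [99,109): 10 bp
  [109,117): 8 bp
  [117,128): 11 bp
  [128,133): 5 bp
  [133,141): 8 bp
  [141,143): 2 bp

[2,2,3,5,5,5,6,6,8,8,8,8,8,10,11,11,14,23]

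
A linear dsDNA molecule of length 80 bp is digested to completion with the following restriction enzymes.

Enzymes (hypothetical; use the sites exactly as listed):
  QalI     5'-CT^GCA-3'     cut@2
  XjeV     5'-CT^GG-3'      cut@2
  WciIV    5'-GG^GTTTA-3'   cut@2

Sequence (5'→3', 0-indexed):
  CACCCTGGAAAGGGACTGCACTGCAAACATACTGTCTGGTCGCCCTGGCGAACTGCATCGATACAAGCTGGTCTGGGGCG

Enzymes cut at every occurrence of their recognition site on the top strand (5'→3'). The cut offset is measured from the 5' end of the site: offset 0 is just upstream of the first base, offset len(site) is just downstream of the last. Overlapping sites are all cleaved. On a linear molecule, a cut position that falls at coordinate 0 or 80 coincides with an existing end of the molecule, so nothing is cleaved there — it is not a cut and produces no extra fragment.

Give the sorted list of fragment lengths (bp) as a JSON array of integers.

Per-enzyme occurrences:
  QalI CTGCA/2: at [15, 20, 52] ⇒ [17, 22, 54]
  XjeV CTGG/2: at [4, 35, 44, 67, 72] ⇒ [6, 37, 46, 69, 74]
  WciIV (GGGTTTA, off=2): no sites

Pooled cuts: [6, 17, 22, 37, 46, 54, 69, 74]

Fragments:
  [0,6): 6 bp
  [6,17): 11 bp
  [17,22): 5 bp
  [22,37): 15 bp
  [37,46): 9 bp
  [46,54): 8 bp
  [54,69): 15 bp
  [69,74): 5 bp
  [74,80): 6 bp

[5,5,6,6,8,9,11,15,15]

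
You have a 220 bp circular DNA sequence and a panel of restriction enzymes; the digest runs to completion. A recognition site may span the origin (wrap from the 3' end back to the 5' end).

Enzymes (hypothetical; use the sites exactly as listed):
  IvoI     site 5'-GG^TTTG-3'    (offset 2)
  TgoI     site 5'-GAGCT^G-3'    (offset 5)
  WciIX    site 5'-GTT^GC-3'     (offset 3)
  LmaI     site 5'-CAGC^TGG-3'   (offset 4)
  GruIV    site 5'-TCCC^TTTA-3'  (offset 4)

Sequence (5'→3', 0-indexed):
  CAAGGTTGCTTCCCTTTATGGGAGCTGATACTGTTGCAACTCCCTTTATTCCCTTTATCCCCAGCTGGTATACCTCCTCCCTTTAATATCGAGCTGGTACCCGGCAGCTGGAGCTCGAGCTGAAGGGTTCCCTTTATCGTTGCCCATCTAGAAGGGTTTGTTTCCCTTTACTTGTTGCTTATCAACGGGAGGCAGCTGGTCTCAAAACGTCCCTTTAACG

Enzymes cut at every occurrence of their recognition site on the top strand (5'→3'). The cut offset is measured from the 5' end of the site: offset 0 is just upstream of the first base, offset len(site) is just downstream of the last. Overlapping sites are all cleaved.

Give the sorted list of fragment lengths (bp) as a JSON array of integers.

Per-enzyme occurrences:
  IvoI GGTTTG/2: at [154] ⇒ [156]
  TgoI GAGCTG/5: at [21, 90, 116] ⇒ [26, 95, 121]
  WciIX GTTGC/3: at [4, 32, 138, 173] ⇒ [7, 35, 141, 176]
  LmaI CAGCTGG/4: at [61, 104, 192] ⇒ [65, 108, 196]
  GruIV TCCCTTTA/4: at [10, 40, 49, 77, 128, 162, 209] ⇒ [14, 44, 53, 81, 132, 166, 213]

Pooled cuts: [7, 14, 26, 35, 44, 53, 65, 81, 95, 108, 121, 132, 141, 156, 166, 176, 196, 213]

Fragments:
  7→14: 7 bp
  14→26: 12 bp
  26→35: 9 bp
  35→44: 9 bp
  44→53: 9 bp
  53→65: 12 bp
  65→81: 16 bp
  81→95: 14 bp
  95→108: 13 bp
  108→121: 13 bp
  121→132: 11 bp
  132→141: 9 bp
  141→156: 15 bp
  156→166: 10 bp
  166→176: 10 bp
  176→196: 20 bp
  196→213: 17 bp
  213→7 (wrap): 220-213+7 = 14 bp

[7,9,9,9,9,10,10,11,12,12,13,13,14,14,15,16,17,20]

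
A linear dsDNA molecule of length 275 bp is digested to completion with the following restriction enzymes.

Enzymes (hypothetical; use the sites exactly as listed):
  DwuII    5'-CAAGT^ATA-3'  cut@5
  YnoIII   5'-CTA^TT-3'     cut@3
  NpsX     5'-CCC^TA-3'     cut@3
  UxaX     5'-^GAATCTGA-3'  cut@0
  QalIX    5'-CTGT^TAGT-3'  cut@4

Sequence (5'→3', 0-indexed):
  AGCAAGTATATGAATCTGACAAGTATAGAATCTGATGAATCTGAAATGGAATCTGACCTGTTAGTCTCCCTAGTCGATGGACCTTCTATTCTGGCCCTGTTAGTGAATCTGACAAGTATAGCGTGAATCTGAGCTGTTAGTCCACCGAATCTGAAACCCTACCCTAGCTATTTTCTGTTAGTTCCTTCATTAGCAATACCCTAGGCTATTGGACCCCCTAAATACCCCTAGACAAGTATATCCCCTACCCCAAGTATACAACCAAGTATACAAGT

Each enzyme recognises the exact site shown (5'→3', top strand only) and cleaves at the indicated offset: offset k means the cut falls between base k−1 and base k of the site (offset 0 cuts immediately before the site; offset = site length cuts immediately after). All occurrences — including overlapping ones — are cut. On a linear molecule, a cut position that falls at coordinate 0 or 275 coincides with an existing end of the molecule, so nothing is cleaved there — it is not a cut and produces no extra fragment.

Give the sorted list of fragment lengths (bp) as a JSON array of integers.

[3,4,4,5,6,7,7,7,8,8,8,9,9,9,9,10,10,10,12,12,12,13,13,13,13,13,18,23]

Per-enzyme occurrences:
  DwuII (CAAGTATA, off=5): starts [2, 19, 112, 232, 250, 262] → cuts [7, 24, 117, 237, 255, 267]
  YnoIII (CTATT, off=3): starts [85, 167, 205] → cuts [88, 170, 208]
  NpsX (CCCTA, off=3): starts [67, 156, 161, 198, 215, 225, 242] → cuts [70, 159, 164, 201, 218, 228, 245]
  UxaX (GAATCTGA, off=0): starts [11, 27, 36, 48, 104, 124, 146] → cuts [11, 27, 36, 48, 104, 124, 146]
  QalIX (CTGTTAGT, off=4): starts [57, 96, 133, 174] → cuts [61, 100, 137, 178]

Pooled cuts: [7, 11, 24, 27, 36, 48, 61, 70, 88, 100, 104, 117, 124, 137, 146, 159, 164, 170, 178, 201, 208, 218, 228, 237, 245, 255, 267]

Fragments:
  [0,7): 7 bp
  [7,11): 4 bp
  [11,24): 13 bp
  [24,27): 3 bp
  [27,36): 9 bp
  [36,48): 12 bp
  [48,61): 13 bp
  [61,70): 9 bp
  [70,88): 18 bp
  [88,100): 12 bp
  [100,104): 4 bp
  [104,117): 13 bp
  [117,124): 7 bp
  [124,137): 13 bp
  [137,146): 9 bp
  [146,159): 13 bp
  [159,164): 5 bp
  [164,170): 6 bp
  [170,178): 8 bp
  [178,201): 23 bp
  [201,208): 7 bp
  [208,218): 10 bp
  [218,228): 10 bp
  [228,237): 9 bp
  [237,245): 8 bp
  [245,255): 10 bp
  [255,267): 12 bp
  [267,275): 8 bp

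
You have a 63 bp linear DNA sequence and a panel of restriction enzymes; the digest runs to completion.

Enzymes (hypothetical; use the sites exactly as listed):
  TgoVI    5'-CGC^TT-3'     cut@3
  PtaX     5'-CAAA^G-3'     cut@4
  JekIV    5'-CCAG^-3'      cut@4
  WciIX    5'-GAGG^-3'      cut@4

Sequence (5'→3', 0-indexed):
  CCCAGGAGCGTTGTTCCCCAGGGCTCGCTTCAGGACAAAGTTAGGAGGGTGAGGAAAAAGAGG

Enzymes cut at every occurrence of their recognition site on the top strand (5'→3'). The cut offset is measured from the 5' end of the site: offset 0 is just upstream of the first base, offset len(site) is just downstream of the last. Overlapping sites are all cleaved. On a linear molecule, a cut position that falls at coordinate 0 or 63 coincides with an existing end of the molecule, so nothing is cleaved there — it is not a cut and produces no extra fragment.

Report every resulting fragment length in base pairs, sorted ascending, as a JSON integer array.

[5,6,7,9,9,11,16]

Scan for sites:
  TgoVI CGCTT/3: at [25] ⇒ [28]
  PtaX CAAAG/4: at [35] ⇒ [39]
  JekIV CCAG/4: at [1, 17] ⇒ [5, 21]
  WciIX GAGG/4: at [44, 50, 59] ⇒ [48, 54] (position 63 is a terminus of the linear molecule — no cut)

All cut coordinates (distinct, sorted): [5, 21, 28, 39, 48, 54]

Fragment lengths:
  [0,5): 5 bp
  [5,21): 16 bp
  [21,28): 7 bp
  [28,39): 11 bp
  [39,48): 9 bp
  [48,54): 6 bp
  [54,63): 9 bp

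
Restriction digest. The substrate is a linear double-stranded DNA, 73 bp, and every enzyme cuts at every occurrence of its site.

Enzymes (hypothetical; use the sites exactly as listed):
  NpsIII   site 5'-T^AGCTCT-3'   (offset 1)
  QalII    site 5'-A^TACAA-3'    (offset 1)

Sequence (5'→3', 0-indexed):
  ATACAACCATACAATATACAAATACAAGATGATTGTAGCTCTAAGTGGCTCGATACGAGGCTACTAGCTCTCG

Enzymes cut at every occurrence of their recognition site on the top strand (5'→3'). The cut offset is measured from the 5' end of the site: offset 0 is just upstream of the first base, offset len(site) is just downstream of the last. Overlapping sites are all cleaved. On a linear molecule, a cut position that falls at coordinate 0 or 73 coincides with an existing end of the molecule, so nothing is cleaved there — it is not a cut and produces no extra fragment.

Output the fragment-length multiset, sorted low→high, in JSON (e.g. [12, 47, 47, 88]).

Scan for sites:
  NpsIII TAGCTCT/1: at [35, 64] ⇒ [36, 65]
  QalII ATACAA/1: at [0, 8, 15, 21] ⇒ [1, 9, 16, 22]

Pooled cuts: [1, 9, 16, 22, 36, 65]

Fragment lengths:
  [0,1): 1 bp
  [1,9): 8 bp
  [9,16): 7 bp
  [16,22): 6 bp
  [22,36): 14 bp
  [36,65): 29 bp
  [65,73): 8 bp

[1,6,7,8,8,14,29]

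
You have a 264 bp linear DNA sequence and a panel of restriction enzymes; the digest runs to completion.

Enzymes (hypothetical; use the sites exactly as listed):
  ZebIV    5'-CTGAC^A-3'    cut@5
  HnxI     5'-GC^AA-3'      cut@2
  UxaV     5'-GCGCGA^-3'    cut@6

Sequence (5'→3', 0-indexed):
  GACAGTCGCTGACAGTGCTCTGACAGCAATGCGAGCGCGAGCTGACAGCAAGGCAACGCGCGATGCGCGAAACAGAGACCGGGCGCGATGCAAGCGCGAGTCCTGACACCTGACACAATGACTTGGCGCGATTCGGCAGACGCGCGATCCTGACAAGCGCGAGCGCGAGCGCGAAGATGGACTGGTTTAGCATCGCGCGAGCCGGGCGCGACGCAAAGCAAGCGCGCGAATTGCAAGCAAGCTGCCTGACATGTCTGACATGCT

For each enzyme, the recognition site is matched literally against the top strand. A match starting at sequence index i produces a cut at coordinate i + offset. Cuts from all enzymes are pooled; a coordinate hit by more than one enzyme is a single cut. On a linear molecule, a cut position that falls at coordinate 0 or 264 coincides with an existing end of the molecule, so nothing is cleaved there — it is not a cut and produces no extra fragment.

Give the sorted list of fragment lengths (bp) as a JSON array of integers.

Per-enzyme occurrences:
  ZebIV (CTGACA, off=5): starts [8, 19, 41, 102, 109, 149, 245, 254] → cuts [13, 24, 46, 107, 114, 154, 250, 259]
  HnxI (GCAA, off=2): starts [25, 47, 52, 89, 212, 217, 232, 236] → cuts [27, 49, 54, 91, 214, 219, 234, 238]
  UxaV (GCGCGA, off=6): starts [34, 57, 64, 82, 93, 125, 141, 156, 162, 168, 194, 205, 223] → cuts [40, 63, 70, 88, 99, 131, 147, 162, 168, 174, 200, 211, 229]

Pooled cuts: [13, 24, 27, 40, 46, 49, 54, 63, 70, 88, 91, 99, 107, 114, 131, 147, 154, 162, 168, 174, 200, 211, 214, 219, 229, 234, 238, 250, 259]

Fragment lengths:
  [0,13): 13 bp
  [13,24): 11 bp
  [24,27): 3 bp
  [27,40): 13 bp
  [40,46): 6 bp
  [46,49): 3 bp
  [49,54): 5 bp
  [54,63): 9 bp
  [63,70): 7 bp
  [70,88): 18 bp
  [88,91): 3 bp
  [91,99): 8 bp
  [99,107): 8 bp
  [107,114): 7 bp
  [114,131): 17 bp
  [131,147): 16 bp
  [147,154): 7 bp
  [154,162): 8 bp
  [162,168): 6 bp
  [168,174): 6 bp
  [174,200): 26 bp
  [200,211): 11 bp
  [211,214): 3 bp
  [214,219): 5 bp
  [219,229): 10 bp
  [229,234): 5 bp
  [234,238): 4 bp
  [238,250): 12 bp
  [250,259): 9 bp
  [259,264): 5 bp

[3,3,3,3,4,5,5,5,5,6,6,6,7,7,7,8,8,8,9,9,10,11,11,12,13,13,16,17,18,26]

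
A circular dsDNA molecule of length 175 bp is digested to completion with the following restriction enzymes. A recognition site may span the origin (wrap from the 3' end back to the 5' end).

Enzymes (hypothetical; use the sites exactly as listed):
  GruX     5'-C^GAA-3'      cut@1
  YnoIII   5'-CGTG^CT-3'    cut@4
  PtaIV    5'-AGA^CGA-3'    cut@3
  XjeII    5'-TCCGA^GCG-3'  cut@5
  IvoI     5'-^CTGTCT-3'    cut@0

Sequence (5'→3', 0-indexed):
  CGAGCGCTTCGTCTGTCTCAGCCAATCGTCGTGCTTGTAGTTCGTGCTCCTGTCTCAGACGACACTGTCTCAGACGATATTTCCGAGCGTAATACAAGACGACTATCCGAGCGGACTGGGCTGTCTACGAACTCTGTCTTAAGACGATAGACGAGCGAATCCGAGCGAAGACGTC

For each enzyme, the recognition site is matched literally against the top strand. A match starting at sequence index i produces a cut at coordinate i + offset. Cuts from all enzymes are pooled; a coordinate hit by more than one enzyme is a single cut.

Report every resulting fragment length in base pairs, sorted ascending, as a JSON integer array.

Site scan:
  GruX (CGAA, off=1): starts [127, 155, 165] → cuts [128, 156, 166]
  YnoIII (CGTGCT, off=4): starts [29, 42] → cuts [33, 46]
  PtaIV (AGACGA, off=3): starts [56, 71, 96, 141, 148] → cuts [59, 74, 99, 144, 151]
  XjeII (TCCGAGCG, off=5): starts [81, 105, 159, 173] → cuts [3, 86, 110, 164]
  IvoI (CTGTCT, off=0): starts [12, 49, 64, 120, 133] → cuts [12, 49, 64, 120, 133]

All cut coordinates (distinct, sorted): [3, 12, 33, 46, 49, 59, 64, 74, 86, 99, 110, 120, 128, 133, 144, 151, 156, 164, 166]

Fragments:
  3→12: 9 bp
  12→33: 21 bp
  33→46: 13 bp
  46→49: 3 bp
  49→59: 10 bp
  59→64: 5 bp
  64→74: 10 bp
  74→86: 12 bp
  86→99: 13 bp
  99→110: 11 bp
  110→120: 10 bp
  120→128: 8 bp
  128→133: 5 bp
  133→144: 11 bp
  144→151: 7 bp
  151→156: 5 bp
  156→164: 8 bp
  164→166: 2 bp
  166→3 (wrap): 175-166+3 = 12 bp

[2,3,5,5,5,7,8,8,9,10,10,10,11,11,12,12,13,13,21]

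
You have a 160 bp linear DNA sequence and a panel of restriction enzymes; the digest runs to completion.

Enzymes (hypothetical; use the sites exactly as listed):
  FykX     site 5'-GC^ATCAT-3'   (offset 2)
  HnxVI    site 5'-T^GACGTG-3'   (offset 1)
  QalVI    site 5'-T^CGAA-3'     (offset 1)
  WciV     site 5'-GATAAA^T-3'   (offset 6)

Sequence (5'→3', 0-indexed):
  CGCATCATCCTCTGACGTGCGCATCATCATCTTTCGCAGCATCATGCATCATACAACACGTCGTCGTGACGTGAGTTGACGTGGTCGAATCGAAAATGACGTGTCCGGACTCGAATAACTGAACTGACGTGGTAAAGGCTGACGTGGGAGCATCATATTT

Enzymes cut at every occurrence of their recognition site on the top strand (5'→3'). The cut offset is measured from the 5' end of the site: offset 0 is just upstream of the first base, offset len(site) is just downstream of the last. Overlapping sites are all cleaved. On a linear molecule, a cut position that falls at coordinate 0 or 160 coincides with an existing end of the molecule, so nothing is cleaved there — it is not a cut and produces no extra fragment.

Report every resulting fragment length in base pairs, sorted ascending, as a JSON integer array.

Site scan:
  FykX GCATCAT/2: at [1, 20, 38, 45, 149] ⇒ [3, 22, 40, 47, 151]
  HnxVI TGACGTG/1: at [12, 66, 76, 96, 124, 139] ⇒ [13, 67, 77, 97, 125, 140]
  QalVI TCGAA/1: at [84, 89, 110] ⇒ [85, 90, 111]
  WciV (GATAAAT, off=6): no sites

All cut coordinates (distinct, sorted): [3, 13, 22, 40, 47, 67, 77, 85, 90, 97, 111, 125, 140, 151]

Fragment lengths:
  [0,3): 3 bp
  [3,13): 10 bp
  [13,22): 9 bp
  [22,40): 18 bp
  [40,47): 7 bp
  [47,67): 20 bp
  [67,77): 10 bp
  [77,85): 8 bp
  [85,90): 5 bp
  [90,97): 7 bp
  [97,111): 14 bp
  [111,125): 14 bp
  [125,140): 15 bp
  [140,151): 11 bp
  [151,160): 9 bp

[3,5,7,7,8,9,9,10,10,11,14,14,15,18,20]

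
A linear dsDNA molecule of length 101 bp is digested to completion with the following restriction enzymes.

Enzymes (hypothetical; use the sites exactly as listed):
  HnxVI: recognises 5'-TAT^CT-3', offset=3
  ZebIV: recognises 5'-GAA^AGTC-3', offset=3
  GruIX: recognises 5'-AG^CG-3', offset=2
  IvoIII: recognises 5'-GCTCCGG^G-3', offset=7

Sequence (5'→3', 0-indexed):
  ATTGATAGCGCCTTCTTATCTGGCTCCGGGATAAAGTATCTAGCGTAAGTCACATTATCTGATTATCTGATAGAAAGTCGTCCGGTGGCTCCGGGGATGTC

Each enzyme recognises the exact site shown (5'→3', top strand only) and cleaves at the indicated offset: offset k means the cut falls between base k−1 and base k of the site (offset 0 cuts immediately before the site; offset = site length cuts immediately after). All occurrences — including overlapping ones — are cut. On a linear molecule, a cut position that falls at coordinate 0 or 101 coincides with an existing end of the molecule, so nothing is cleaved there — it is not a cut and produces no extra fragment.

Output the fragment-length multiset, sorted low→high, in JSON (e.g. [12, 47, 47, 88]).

Scan for sites:
  HnxVI (TATCT, off=3): starts [16, 36, 55, 63] → cuts [19, 39, 58, 66]
  ZebIV (GAAAGTC, off=3): starts [72] → cuts [75]
  GruIX (AGCG, off=2): starts [6, 41] → cuts [8, 43]
  IvoIII (GCTCCGGG, off=7): starts [22, 87] → cuts [29, 94]

All cut coordinates (distinct, sorted): [8, 19, 29, 39, 43, 58, 66, 75, 94]

Fragments:
  [0,8): 8 bp
  [8,19): 11 bp
  [19,29): 10 bp
  [29,39): 10 bp
  [39,43): 4 bp
  [43,58): 15 bp
  [58,66): 8 bp
  [66,75): 9 bp
  [75,94): 19 bp
  [94,101): 7 bp

[4,7,8,8,9,10,10,11,15,19]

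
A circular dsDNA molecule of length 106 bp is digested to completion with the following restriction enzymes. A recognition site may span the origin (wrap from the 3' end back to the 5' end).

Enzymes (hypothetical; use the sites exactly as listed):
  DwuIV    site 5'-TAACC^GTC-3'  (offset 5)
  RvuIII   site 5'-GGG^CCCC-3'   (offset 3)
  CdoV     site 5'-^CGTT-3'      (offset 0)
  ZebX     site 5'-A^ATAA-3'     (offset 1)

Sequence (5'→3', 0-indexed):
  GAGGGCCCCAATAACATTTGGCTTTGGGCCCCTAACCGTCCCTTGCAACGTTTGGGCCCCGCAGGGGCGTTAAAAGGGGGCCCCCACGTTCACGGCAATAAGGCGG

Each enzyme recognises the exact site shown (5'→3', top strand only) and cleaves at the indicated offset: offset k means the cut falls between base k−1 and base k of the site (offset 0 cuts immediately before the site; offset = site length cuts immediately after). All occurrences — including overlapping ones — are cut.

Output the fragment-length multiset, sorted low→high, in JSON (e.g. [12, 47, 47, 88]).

[5,6,8,9,11,11,11,13,14,18]

Per-enzyme occurrences:
  DwuIV TAACCGTC/5: at [32] ⇒ [37]
  RvuIII GGGCCCC/3: at [2, 25, 53, 77] ⇒ [5, 28, 56, 80]
  CdoV CGTT/0: at [48, 67, 86] ⇒ [48, 67, 86]
  ZebX AATAA/1: at [9, 96] ⇒ [10, 97]

Pooled cuts: [5, 10, 28, 37, 48, 56, 67, 80, 86, 97]

Fragments:
  5→10: 5 bp
  10→28: 18 bp
  28→37: 9 bp
  37→48: 11 bp
  48→56: 8 bp
  56→67: 11 bp
  67→80: 13 bp
  80→86: 6 bp
  86→97: 11 bp
  97→5 (wrap): 106-97+5 = 14 bp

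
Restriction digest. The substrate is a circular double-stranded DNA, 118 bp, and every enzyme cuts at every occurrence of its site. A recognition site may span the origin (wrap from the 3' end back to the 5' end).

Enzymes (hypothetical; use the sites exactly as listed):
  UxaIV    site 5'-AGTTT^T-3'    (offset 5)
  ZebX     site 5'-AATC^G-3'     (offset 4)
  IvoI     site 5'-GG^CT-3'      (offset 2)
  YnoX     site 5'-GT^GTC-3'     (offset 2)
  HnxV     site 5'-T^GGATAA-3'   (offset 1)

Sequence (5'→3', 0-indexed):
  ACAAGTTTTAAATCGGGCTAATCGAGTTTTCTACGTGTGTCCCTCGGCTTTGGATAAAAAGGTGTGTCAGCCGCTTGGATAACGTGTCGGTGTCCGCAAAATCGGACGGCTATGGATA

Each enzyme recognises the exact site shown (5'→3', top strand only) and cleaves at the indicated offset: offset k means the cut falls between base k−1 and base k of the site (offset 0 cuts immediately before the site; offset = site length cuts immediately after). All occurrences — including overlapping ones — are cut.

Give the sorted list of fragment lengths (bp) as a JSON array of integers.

[3,4,4,6,6,6,6,6,9,9,9,11,12,13,14]

Scan for sites:
  UxaIV (AGTTTT, off=5): starts [3, 24] → cuts [8, 29]
  ZebX (AATCG, off=4): starts [10, 19, 99] → cuts [14, 23, 103]
  IvoI (GGCT, off=2): starts [15, 45, 107] → cuts [17, 47, 109]
  YnoX (GTGTC, off=2): starts [36, 63, 83, 89] → cuts [38, 65, 85, 91]
  HnxV (TGGATAA, off=1): starts [50, 75, 112] → cuts [51, 76, 113]

All cut coordinates (distinct, sorted): [8, 14, 17, 23, 29, 38, 47, 51, 65, 76, 85, 91, 103, 109, 113]

Fragment lengths:
  8→14: 6 bp
  14→17: 3 bp
  17→23: 6 bp
  23→29: 6 bp
  29→38: 9 bp
  38→47: 9 bp
  47→51: 4 bp
  51→65: 14 bp
  65→76: 11 bp
  76→85: 9 bp
  85→91: 6 bp
  91→103: 12 bp
  103→109: 6 bp
  109→113: 4 bp
  113→8 (wrap): 118-113+8 = 13 bp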